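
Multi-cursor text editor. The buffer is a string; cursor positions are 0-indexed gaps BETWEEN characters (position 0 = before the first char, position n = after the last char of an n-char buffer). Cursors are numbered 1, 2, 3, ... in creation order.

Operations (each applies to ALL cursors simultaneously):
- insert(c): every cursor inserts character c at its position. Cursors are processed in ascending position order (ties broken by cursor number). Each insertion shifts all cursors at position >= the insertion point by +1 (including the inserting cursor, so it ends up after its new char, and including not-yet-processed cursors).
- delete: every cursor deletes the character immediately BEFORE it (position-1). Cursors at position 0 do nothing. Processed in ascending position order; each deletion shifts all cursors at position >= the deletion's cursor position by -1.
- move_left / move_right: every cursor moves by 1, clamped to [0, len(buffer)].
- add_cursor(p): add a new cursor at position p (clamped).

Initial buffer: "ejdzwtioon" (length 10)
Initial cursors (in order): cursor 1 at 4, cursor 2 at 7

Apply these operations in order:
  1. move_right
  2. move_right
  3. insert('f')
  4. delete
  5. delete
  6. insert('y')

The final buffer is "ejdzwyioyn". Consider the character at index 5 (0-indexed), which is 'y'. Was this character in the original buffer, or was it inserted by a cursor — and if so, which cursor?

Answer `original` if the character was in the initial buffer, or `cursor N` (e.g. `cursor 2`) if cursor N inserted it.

After op 1 (move_right): buffer="ejdzwtioon" (len 10), cursors c1@5 c2@8, authorship ..........
After op 2 (move_right): buffer="ejdzwtioon" (len 10), cursors c1@6 c2@9, authorship ..........
After op 3 (insert('f')): buffer="ejdzwtfioofn" (len 12), cursors c1@7 c2@11, authorship ......1...2.
After op 4 (delete): buffer="ejdzwtioon" (len 10), cursors c1@6 c2@9, authorship ..........
After op 5 (delete): buffer="ejdzwion" (len 8), cursors c1@5 c2@7, authorship ........
After op 6 (insert('y')): buffer="ejdzwyioyn" (len 10), cursors c1@6 c2@9, authorship .....1..2.
Authorship (.=original, N=cursor N): . . . . . 1 . . 2 .
Index 5: author = 1

Answer: cursor 1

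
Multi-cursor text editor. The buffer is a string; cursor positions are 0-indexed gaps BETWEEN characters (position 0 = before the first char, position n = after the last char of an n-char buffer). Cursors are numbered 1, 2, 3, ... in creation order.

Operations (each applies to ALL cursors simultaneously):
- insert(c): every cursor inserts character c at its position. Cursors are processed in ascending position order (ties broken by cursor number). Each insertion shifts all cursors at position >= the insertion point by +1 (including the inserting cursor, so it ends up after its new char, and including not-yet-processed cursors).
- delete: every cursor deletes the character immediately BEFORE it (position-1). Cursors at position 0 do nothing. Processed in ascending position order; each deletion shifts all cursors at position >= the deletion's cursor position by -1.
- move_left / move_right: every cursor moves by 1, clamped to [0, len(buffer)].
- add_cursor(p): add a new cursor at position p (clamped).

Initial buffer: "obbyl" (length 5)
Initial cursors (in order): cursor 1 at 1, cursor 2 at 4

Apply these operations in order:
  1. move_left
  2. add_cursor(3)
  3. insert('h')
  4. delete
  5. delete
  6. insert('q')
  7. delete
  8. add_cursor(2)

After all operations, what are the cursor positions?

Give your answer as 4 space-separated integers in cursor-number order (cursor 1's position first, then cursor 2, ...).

After op 1 (move_left): buffer="obbyl" (len 5), cursors c1@0 c2@3, authorship .....
After op 2 (add_cursor(3)): buffer="obbyl" (len 5), cursors c1@0 c2@3 c3@3, authorship .....
After op 3 (insert('h')): buffer="hobbhhyl" (len 8), cursors c1@1 c2@6 c3@6, authorship 1...23..
After op 4 (delete): buffer="obbyl" (len 5), cursors c1@0 c2@3 c3@3, authorship .....
After op 5 (delete): buffer="oyl" (len 3), cursors c1@0 c2@1 c3@1, authorship ...
After op 6 (insert('q')): buffer="qoqqyl" (len 6), cursors c1@1 c2@4 c3@4, authorship 1.23..
After op 7 (delete): buffer="oyl" (len 3), cursors c1@0 c2@1 c3@1, authorship ...
After op 8 (add_cursor(2)): buffer="oyl" (len 3), cursors c1@0 c2@1 c3@1 c4@2, authorship ...

Answer: 0 1 1 2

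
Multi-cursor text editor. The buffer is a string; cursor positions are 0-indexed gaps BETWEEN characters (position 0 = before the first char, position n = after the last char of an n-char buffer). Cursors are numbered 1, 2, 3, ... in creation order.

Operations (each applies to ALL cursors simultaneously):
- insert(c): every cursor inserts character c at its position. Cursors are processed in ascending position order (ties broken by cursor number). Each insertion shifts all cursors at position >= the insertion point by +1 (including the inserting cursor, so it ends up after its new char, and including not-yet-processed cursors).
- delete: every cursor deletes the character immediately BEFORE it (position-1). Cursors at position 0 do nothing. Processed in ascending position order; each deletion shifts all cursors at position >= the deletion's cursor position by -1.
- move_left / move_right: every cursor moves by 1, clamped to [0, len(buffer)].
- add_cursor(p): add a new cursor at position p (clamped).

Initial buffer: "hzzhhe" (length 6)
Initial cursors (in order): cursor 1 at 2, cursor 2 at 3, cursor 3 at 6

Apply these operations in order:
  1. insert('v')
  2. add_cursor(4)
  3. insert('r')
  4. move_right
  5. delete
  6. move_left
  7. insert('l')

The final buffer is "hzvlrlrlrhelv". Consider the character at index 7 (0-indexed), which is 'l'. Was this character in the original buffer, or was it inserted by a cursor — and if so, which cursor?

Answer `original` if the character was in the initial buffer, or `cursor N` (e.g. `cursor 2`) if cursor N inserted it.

After op 1 (insert('v')): buffer="hzvzvhhev" (len 9), cursors c1@3 c2@5 c3@9, authorship ..1.2...3
After op 2 (add_cursor(4)): buffer="hzvzvhhev" (len 9), cursors c1@3 c4@4 c2@5 c3@9, authorship ..1.2...3
After op 3 (insert('r')): buffer="hzvrzrvrhhevr" (len 13), cursors c1@4 c4@6 c2@8 c3@13, authorship ..11.422...33
After op 4 (move_right): buffer="hzvrzrvrhhevr" (len 13), cursors c1@5 c4@7 c2@9 c3@13, authorship ..11.422...33
After op 5 (delete): buffer="hzvrrrhev" (len 9), cursors c1@4 c4@5 c2@6 c3@9, authorship ..1142..3
After op 6 (move_left): buffer="hzvrrrhev" (len 9), cursors c1@3 c4@4 c2@5 c3@8, authorship ..1142..3
After op 7 (insert('l')): buffer="hzvlrlrlrhelv" (len 13), cursors c1@4 c4@6 c2@8 c3@12, authorship ..1114422..33
Authorship (.=original, N=cursor N): . . 1 1 1 4 4 2 2 . . 3 3
Index 7: author = 2

Answer: cursor 2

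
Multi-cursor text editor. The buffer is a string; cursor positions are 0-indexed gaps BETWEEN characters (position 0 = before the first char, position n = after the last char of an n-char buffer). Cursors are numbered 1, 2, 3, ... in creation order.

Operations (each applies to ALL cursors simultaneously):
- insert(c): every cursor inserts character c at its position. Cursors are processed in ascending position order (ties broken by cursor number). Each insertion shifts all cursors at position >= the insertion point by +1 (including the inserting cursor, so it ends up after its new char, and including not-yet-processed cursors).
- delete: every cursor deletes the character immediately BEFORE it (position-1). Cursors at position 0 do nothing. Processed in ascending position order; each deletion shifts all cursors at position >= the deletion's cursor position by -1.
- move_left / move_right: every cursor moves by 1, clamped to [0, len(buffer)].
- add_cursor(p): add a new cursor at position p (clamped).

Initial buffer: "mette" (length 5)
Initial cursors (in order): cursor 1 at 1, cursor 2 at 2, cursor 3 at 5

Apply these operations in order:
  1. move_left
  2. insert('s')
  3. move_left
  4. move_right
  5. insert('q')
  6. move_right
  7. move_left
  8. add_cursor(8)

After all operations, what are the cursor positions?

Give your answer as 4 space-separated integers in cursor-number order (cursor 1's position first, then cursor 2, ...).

Answer: 2 5 10 8

Derivation:
After op 1 (move_left): buffer="mette" (len 5), cursors c1@0 c2@1 c3@4, authorship .....
After op 2 (insert('s')): buffer="smsettse" (len 8), cursors c1@1 c2@3 c3@7, authorship 1.2...3.
After op 3 (move_left): buffer="smsettse" (len 8), cursors c1@0 c2@2 c3@6, authorship 1.2...3.
After op 4 (move_right): buffer="smsettse" (len 8), cursors c1@1 c2@3 c3@7, authorship 1.2...3.
After op 5 (insert('q')): buffer="sqmsqettsqe" (len 11), cursors c1@2 c2@5 c3@10, authorship 11.22...33.
After op 6 (move_right): buffer="sqmsqettsqe" (len 11), cursors c1@3 c2@6 c3@11, authorship 11.22...33.
After op 7 (move_left): buffer="sqmsqettsqe" (len 11), cursors c1@2 c2@5 c3@10, authorship 11.22...33.
After op 8 (add_cursor(8)): buffer="sqmsqettsqe" (len 11), cursors c1@2 c2@5 c4@8 c3@10, authorship 11.22...33.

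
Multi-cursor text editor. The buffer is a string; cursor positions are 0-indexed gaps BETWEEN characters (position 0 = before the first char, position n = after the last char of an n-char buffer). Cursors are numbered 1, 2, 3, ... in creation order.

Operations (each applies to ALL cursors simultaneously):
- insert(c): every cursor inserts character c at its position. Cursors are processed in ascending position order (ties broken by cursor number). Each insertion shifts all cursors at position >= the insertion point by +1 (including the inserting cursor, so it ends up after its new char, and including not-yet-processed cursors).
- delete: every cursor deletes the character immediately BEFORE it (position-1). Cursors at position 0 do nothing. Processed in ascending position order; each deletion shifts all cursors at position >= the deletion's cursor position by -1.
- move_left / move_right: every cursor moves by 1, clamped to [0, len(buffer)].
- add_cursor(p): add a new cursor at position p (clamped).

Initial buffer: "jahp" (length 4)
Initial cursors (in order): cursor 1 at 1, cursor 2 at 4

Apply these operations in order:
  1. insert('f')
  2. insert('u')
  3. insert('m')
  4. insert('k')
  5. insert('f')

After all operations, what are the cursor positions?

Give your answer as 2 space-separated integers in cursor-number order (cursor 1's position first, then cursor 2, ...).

After op 1 (insert('f')): buffer="jfahpf" (len 6), cursors c1@2 c2@6, authorship .1...2
After op 2 (insert('u')): buffer="jfuahpfu" (len 8), cursors c1@3 c2@8, authorship .11...22
After op 3 (insert('m')): buffer="jfumahpfum" (len 10), cursors c1@4 c2@10, authorship .111...222
After op 4 (insert('k')): buffer="jfumkahpfumk" (len 12), cursors c1@5 c2@12, authorship .1111...2222
After op 5 (insert('f')): buffer="jfumkfahpfumkf" (len 14), cursors c1@6 c2@14, authorship .11111...22222

Answer: 6 14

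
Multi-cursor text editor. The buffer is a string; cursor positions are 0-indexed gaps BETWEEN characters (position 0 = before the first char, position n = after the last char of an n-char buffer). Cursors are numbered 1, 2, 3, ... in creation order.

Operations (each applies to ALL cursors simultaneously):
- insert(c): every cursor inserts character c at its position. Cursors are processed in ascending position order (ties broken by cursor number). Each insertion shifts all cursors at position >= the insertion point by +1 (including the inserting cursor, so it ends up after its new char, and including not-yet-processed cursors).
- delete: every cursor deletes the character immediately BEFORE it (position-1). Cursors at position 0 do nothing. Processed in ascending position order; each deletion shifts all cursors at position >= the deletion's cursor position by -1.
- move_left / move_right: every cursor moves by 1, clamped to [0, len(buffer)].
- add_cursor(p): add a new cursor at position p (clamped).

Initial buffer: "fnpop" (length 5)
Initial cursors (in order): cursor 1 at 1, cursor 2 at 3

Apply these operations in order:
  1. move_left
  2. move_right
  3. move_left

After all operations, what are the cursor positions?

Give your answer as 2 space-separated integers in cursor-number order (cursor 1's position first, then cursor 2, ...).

Answer: 0 2

Derivation:
After op 1 (move_left): buffer="fnpop" (len 5), cursors c1@0 c2@2, authorship .....
After op 2 (move_right): buffer="fnpop" (len 5), cursors c1@1 c2@3, authorship .....
After op 3 (move_left): buffer="fnpop" (len 5), cursors c1@0 c2@2, authorship .....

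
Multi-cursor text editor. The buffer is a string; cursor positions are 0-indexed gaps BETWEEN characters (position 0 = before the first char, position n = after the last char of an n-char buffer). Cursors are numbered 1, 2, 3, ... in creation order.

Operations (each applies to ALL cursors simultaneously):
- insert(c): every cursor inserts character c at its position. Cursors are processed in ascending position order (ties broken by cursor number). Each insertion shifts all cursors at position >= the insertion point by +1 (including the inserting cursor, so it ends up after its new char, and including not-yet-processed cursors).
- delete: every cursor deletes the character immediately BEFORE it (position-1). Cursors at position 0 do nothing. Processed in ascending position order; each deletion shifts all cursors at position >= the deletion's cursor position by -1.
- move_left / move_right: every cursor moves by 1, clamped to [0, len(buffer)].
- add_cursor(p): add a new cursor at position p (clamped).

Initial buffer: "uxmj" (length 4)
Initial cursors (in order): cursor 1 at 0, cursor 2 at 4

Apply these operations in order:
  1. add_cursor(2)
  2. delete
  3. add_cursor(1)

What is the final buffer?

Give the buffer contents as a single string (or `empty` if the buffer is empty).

After op 1 (add_cursor(2)): buffer="uxmj" (len 4), cursors c1@0 c3@2 c2@4, authorship ....
After op 2 (delete): buffer="um" (len 2), cursors c1@0 c3@1 c2@2, authorship ..
After op 3 (add_cursor(1)): buffer="um" (len 2), cursors c1@0 c3@1 c4@1 c2@2, authorship ..

Answer: um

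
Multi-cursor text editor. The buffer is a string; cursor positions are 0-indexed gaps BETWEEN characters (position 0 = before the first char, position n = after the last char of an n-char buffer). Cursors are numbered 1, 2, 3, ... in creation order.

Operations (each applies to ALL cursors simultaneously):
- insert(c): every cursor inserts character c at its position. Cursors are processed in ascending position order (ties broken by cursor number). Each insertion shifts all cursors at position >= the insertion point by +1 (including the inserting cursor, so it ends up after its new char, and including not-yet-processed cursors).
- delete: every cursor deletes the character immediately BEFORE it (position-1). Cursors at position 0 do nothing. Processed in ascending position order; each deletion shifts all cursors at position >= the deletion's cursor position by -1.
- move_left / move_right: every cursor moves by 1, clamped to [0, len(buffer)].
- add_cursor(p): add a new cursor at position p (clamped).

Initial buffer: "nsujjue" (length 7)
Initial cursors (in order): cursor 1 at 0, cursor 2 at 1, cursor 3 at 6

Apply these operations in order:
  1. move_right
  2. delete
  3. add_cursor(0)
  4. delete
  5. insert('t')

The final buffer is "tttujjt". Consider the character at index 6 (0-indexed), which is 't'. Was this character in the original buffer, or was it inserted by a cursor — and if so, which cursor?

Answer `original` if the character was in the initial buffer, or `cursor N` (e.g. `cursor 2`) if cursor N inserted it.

Answer: cursor 3

Derivation:
After op 1 (move_right): buffer="nsujjue" (len 7), cursors c1@1 c2@2 c3@7, authorship .......
After op 2 (delete): buffer="ujju" (len 4), cursors c1@0 c2@0 c3@4, authorship ....
After op 3 (add_cursor(0)): buffer="ujju" (len 4), cursors c1@0 c2@0 c4@0 c3@4, authorship ....
After op 4 (delete): buffer="ujj" (len 3), cursors c1@0 c2@0 c4@0 c3@3, authorship ...
After op 5 (insert('t')): buffer="tttujjt" (len 7), cursors c1@3 c2@3 c4@3 c3@7, authorship 124...3
Authorship (.=original, N=cursor N): 1 2 4 . . . 3
Index 6: author = 3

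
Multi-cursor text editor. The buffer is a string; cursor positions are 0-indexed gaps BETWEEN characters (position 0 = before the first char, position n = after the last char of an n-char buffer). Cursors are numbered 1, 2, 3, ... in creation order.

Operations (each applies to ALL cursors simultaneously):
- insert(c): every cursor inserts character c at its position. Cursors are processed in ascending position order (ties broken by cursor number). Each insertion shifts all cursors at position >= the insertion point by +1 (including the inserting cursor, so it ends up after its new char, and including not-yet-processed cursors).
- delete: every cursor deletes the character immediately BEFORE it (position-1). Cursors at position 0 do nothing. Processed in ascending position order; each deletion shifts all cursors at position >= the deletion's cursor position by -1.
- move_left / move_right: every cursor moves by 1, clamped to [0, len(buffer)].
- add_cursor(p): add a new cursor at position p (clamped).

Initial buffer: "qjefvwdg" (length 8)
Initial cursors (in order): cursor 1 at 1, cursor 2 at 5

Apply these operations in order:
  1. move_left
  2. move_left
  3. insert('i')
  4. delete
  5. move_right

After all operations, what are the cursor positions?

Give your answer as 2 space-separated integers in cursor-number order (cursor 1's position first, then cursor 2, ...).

After op 1 (move_left): buffer="qjefvwdg" (len 8), cursors c1@0 c2@4, authorship ........
After op 2 (move_left): buffer="qjefvwdg" (len 8), cursors c1@0 c2@3, authorship ........
After op 3 (insert('i')): buffer="iqjeifvwdg" (len 10), cursors c1@1 c2@5, authorship 1...2.....
After op 4 (delete): buffer="qjefvwdg" (len 8), cursors c1@0 c2@3, authorship ........
After op 5 (move_right): buffer="qjefvwdg" (len 8), cursors c1@1 c2@4, authorship ........

Answer: 1 4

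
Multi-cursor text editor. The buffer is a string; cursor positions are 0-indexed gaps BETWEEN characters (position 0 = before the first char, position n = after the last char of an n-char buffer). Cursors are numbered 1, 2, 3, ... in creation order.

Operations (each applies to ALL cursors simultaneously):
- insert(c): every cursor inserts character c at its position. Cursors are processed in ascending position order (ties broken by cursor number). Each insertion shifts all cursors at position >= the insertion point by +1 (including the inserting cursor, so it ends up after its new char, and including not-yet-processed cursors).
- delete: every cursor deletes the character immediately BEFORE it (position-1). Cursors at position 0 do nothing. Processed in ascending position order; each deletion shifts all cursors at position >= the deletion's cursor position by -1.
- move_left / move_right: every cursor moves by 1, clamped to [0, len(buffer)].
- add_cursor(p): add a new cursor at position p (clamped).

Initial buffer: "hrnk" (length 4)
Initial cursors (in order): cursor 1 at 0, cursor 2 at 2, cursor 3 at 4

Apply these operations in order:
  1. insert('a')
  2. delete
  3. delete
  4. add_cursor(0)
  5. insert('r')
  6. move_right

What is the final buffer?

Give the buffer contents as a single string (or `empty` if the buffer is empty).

Answer: rrhrnr

Derivation:
After op 1 (insert('a')): buffer="ahranka" (len 7), cursors c1@1 c2@4 c3@7, authorship 1..2..3
After op 2 (delete): buffer="hrnk" (len 4), cursors c1@0 c2@2 c3@4, authorship ....
After op 3 (delete): buffer="hn" (len 2), cursors c1@0 c2@1 c3@2, authorship ..
After op 4 (add_cursor(0)): buffer="hn" (len 2), cursors c1@0 c4@0 c2@1 c3@2, authorship ..
After op 5 (insert('r')): buffer="rrhrnr" (len 6), cursors c1@2 c4@2 c2@4 c3@6, authorship 14.2.3
After op 6 (move_right): buffer="rrhrnr" (len 6), cursors c1@3 c4@3 c2@5 c3@6, authorship 14.2.3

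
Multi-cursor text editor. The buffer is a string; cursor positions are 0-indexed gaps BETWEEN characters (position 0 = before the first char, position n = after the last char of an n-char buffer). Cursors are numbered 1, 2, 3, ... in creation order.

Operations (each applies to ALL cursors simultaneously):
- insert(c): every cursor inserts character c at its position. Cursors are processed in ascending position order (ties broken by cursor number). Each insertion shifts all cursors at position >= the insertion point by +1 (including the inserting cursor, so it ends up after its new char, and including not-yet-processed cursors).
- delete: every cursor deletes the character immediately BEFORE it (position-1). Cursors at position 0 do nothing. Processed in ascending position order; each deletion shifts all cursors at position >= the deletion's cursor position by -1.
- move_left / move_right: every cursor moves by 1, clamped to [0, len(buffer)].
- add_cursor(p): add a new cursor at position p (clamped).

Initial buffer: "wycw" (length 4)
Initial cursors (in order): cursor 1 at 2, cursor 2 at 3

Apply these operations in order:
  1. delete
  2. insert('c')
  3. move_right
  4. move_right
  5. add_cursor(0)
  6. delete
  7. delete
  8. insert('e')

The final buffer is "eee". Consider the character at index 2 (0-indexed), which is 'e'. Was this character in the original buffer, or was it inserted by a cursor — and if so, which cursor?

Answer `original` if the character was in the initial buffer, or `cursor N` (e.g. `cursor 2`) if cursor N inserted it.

After op 1 (delete): buffer="ww" (len 2), cursors c1@1 c2@1, authorship ..
After op 2 (insert('c')): buffer="wccw" (len 4), cursors c1@3 c2@3, authorship .12.
After op 3 (move_right): buffer="wccw" (len 4), cursors c1@4 c2@4, authorship .12.
After op 4 (move_right): buffer="wccw" (len 4), cursors c1@4 c2@4, authorship .12.
After op 5 (add_cursor(0)): buffer="wccw" (len 4), cursors c3@0 c1@4 c2@4, authorship .12.
After op 6 (delete): buffer="wc" (len 2), cursors c3@0 c1@2 c2@2, authorship .1
After op 7 (delete): buffer="" (len 0), cursors c1@0 c2@0 c3@0, authorship 
After op 8 (insert('e')): buffer="eee" (len 3), cursors c1@3 c2@3 c3@3, authorship 123
Authorship (.=original, N=cursor N): 1 2 3
Index 2: author = 3

Answer: cursor 3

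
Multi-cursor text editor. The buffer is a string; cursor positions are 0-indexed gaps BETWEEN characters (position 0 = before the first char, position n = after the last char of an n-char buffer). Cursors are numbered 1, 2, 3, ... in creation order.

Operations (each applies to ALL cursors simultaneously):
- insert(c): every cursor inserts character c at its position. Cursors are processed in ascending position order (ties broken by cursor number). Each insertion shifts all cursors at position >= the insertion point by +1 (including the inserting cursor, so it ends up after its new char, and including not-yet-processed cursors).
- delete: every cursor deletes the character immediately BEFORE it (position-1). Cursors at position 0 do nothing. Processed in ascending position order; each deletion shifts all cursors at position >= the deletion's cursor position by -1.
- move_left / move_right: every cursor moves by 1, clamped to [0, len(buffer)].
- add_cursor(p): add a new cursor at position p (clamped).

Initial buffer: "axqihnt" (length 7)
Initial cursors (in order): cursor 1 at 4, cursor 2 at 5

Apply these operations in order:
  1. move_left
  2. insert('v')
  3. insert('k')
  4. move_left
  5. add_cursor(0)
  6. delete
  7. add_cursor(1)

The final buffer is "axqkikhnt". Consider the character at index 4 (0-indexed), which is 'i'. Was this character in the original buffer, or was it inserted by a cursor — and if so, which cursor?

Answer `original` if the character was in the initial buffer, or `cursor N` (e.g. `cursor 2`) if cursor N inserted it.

After op 1 (move_left): buffer="axqihnt" (len 7), cursors c1@3 c2@4, authorship .......
After op 2 (insert('v')): buffer="axqvivhnt" (len 9), cursors c1@4 c2@6, authorship ...1.2...
After op 3 (insert('k')): buffer="axqvkivkhnt" (len 11), cursors c1@5 c2@8, authorship ...11.22...
After op 4 (move_left): buffer="axqvkivkhnt" (len 11), cursors c1@4 c2@7, authorship ...11.22...
After op 5 (add_cursor(0)): buffer="axqvkivkhnt" (len 11), cursors c3@0 c1@4 c2@7, authorship ...11.22...
After op 6 (delete): buffer="axqkikhnt" (len 9), cursors c3@0 c1@3 c2@5, authorship ...1.2...
After op 7 (add_cursor(1)): buffer="axqkikhnt" (len 9), cursors c3@0 c4@1 c1@3 c2@5, authorship ...1.2...
Authorship (.=original, N=cursor N): . . . 1 . 2 . . .
Index 4: author = original

Answer: original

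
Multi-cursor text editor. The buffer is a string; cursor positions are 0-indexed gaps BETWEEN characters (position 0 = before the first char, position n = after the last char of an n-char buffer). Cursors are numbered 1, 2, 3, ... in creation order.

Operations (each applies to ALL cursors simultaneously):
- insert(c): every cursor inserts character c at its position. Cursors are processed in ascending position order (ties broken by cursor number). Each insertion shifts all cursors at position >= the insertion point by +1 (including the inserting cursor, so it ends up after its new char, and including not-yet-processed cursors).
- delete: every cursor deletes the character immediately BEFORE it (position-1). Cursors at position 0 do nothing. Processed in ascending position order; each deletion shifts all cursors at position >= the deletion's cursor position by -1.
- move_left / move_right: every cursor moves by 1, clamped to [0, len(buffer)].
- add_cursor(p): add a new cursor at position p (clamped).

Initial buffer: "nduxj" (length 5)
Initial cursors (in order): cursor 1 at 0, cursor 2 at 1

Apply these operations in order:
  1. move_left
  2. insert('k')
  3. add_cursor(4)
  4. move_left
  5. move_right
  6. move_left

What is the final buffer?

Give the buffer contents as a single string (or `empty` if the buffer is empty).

After op 1 (move_left): buffer="nduxj" (len 5), cursors c1@0 c2@0, authorship .....
After op 2 (insert('k')): buffer="kknduxj" (len 7), cursors c1@2 c2@2, authorship 12.....
After op 3 (add_cursor(4)): buffer="kknduxj" (len 7), cursors c1@2 c2@2 c3@4, authorship 12.....
After op 4 (move_left): buffer="kknduxj" (len 7), cursors c1@1 c2@1 c3@3, authorship 12.....
After op 5 (move_right): buffer="kknduxj" (len 7), cursors c1@2 c2@2 c3@4, authorship 12.....
After op 6 (move_left): buffer="kknduxj" (len 7), cursors c1@1 c2@1 c3@3, authorship 12.....

Answer: kknduxj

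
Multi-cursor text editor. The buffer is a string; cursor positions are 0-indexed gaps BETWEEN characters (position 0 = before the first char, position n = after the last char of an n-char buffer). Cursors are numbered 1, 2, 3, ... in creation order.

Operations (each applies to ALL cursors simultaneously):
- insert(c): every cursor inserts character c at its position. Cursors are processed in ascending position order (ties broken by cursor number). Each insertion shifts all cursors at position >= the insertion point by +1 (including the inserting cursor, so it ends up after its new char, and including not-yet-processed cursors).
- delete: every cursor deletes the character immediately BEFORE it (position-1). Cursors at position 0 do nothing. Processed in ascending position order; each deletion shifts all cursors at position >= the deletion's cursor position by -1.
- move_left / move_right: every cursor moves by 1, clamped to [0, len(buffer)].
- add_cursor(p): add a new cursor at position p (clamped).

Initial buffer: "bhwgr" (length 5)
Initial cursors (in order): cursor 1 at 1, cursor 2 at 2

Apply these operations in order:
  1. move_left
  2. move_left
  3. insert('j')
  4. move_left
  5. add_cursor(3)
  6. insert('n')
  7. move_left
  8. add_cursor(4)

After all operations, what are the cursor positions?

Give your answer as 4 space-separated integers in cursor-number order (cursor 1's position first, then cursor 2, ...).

After op 1 (move_left): buffer="bhwgr" (len 5), cursors c1@0 c2@1, authorship .....
After op 2 (move_left): buffer="bhwgr" (len 5), cursors c1@0 c2@0, authorship .....
After op 3 (insert('j')): buffer="jjbhwgr" (len 7), cursors c1@2 c2@2, authorship 12.....
After op 4 (move_left): buffer="jjbhwgr" (len 7), cursors c1@1 c2@1, authorship 12.....
After op 5 (add_cursor(3)): buffer="jjbhwgr" (len 7), cursors c1@1 c2@1 c3@3, authorship 12.....
After op 6 (insert('n')): buffer="jnnjbnhwgr" (len 10), cursors c1@3 c2@3 c3@6, authorship 1122.3....
After op 7 (move_left): buffer="jnnjbnhwgr" (len 10), cursors c1@2 c2@2 c3@5, authorship 1122.3....
After op 8 (add_cursor(4)): buffer="jnnjbnhwgr" (len 10), cursors c1@2 c2@2 c4@4 c3@5, authorship 1122.3....

Answer: 2 2 5 4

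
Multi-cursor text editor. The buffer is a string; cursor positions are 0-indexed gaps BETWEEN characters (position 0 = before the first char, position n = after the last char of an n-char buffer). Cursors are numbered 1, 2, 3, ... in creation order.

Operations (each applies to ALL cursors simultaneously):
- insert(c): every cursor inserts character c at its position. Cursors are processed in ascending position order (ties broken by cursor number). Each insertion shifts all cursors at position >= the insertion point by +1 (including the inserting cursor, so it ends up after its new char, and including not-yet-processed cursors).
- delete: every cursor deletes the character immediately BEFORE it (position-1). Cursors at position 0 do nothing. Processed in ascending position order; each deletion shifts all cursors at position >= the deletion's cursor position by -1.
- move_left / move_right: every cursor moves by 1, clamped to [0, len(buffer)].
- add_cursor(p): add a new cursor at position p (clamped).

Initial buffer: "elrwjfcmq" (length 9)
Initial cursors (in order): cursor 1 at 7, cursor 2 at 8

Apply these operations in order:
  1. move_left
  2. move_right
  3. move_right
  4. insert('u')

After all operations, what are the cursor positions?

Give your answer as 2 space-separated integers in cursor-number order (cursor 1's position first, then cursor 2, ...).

Answer: 9 11

Derivation:
After op 1 (move_left): buffer="elrwjfcmq" (len 9), cursors c1@6 c2@7, authorship .........
After op 2 (move_right): buffer="elrwjfcmq" (len 9), cursors c1@7 c2@8, authorship .........
After op 3 (move_right): buffer="elrwjfcmq" (len 9), cursors c1@8 c2@9, authorship .........
After op 4 (insert('u')): buffer="elrwjfcmuqu" (len 11), cursors c1@9 c2@11, authorship ........1.2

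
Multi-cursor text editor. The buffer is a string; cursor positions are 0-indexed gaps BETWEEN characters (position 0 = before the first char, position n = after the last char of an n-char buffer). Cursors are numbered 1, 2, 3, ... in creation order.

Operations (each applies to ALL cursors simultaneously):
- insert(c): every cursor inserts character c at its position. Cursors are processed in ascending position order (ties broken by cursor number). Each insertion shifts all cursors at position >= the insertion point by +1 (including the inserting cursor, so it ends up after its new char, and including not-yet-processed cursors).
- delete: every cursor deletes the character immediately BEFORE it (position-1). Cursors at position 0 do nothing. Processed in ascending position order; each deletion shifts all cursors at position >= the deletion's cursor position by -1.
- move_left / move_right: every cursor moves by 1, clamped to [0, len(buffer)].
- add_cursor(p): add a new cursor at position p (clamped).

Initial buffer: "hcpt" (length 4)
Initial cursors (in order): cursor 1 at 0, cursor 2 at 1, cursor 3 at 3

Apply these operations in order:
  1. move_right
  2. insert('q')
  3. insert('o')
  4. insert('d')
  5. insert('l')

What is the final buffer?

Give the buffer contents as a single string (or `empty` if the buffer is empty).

Answer: hqodlcqodlptqodl

Derivation:
After op 1 (move_right): buffer="hcpt" (len 4), cursors c1@1 c2@2 c3@4, authorship ....
After op 2 (insert('q')): buffer="hqcqptq" (len 7), cursors c1@2 c2@4 c3@7, authorship .1.2..3
After op 3 (insert('o')): buffer="hqocqoptqo" (len 10), cursors c1@3 c2@6 c3@10, authorship .11.22..33
After op 4 (insert('d')): buffer="hqodcqodptqod" (len 13), cursors c1@4 c2@8 c3@13, authorship .111.222..333
After op 5 (insert('l')): buffer="hqodlcqodlptqodl" (len 16), cursors c1@5 c2@10 c3@16, authorship .1111.2222..3333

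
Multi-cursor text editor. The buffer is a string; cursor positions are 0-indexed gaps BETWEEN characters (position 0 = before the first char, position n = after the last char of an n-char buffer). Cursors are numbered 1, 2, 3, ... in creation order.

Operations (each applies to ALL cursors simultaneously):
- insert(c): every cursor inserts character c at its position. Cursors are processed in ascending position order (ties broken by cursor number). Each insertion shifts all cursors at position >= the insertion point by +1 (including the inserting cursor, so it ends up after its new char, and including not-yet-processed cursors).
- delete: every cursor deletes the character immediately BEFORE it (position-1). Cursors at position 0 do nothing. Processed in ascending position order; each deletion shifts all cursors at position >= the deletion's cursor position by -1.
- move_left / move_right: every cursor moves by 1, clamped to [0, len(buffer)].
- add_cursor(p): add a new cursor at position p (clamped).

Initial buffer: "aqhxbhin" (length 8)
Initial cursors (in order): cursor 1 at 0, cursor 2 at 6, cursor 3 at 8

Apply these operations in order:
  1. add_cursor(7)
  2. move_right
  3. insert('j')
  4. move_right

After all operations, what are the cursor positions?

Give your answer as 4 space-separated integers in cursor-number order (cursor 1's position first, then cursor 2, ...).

After op 1 (add_cursor(7)): buffer="aqhxbhin" (len 8), cursors c1@0 c2@6 c4@7 c3@8, authorship ........
After op 2 (move_right): buffer="aqhxbhin" (len 8), cursors c1@1 c2@7 c3@8 c4@8, authorship ........
After op 3 (insert('j')): buffer="ajqhxbhijnjj" (len 12), cursors c1@2 c2@9 c3@12 c4@12, authorship .1......2.34
After op 4 (move_right): buffer="ajqhxbhijnjj" (len 12), cursors c1@3 c2@10 c3@12 c4@12, authorship .1......2.34

Answer: 3 10 12 12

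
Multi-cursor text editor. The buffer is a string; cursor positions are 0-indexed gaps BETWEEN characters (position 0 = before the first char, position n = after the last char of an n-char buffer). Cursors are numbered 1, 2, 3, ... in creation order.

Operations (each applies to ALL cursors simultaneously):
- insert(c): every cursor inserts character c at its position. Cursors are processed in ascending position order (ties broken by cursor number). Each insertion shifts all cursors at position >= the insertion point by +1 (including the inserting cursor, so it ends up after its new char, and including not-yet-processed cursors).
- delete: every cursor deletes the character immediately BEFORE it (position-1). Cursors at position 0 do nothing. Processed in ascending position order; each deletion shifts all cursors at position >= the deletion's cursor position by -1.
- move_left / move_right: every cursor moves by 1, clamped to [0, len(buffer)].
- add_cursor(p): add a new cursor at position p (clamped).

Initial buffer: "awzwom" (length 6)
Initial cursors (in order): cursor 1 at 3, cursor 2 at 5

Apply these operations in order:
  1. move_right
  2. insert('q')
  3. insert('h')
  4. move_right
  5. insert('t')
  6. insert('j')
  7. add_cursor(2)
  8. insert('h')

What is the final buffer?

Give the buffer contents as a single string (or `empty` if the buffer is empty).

After op 1 (move_right): buffer="awzwom" (len 6), cursors c1@4 c2@6, authorship ......
After op 2 (insert('q')): buffer="awzwqomq" (len 8), cursors c1@5 c2@8, authorship ....1..2
After op 3 (insert('h')): buffer="awzwqhomqh" (len 10), cursors c1@6 c2@10, authorship ....11..22
After op 4 (move_right): buffer="awzwqhomqh" (len 10), cursors c1@7 c2@10, authorship ....11..22
After op 5 (insert('t')): buffer="awzwqhotmqht" (len 12), cursors c1@8 c2@12, authorship ....11.1.222
After op 6 (insert('j')): buffer="awzwqhotjmqhtj" (len 14), cursors c1@9 c2@14, authorship ....11.11.2222
After op 7 (add_cursor(2)): buffer="awzwqhotjmqhtj" (len 14), cursors c3@2 c1@9 c2@14, authorship ....11.11.2222
After op 8 (insert('h')): buffer="awhzwqhotjhmqhtjh" (len 17), cursors c3@3 c1@11 c2@17, authorship ..3..11.111.22222

Answer: awhzwqhotjhmqhtjh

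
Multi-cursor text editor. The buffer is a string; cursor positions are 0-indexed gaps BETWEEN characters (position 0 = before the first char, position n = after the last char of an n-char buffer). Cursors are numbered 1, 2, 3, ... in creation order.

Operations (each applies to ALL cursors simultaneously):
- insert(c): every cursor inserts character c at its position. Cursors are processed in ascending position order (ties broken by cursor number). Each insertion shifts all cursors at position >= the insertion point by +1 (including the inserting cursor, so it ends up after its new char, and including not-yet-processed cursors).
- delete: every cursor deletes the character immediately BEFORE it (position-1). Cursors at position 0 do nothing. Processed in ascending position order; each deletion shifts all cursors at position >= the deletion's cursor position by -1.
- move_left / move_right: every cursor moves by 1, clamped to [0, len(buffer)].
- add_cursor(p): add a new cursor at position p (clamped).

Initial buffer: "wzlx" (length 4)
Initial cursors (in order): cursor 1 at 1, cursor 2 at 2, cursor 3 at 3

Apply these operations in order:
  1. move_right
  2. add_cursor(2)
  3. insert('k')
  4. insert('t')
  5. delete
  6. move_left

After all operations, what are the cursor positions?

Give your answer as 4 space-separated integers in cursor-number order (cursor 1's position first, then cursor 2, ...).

After op 1 (move_right): buffer="wzlx" (len 4), cursors c1@2 c2@3 c3@4, authorship ....
After op 2 (add_cursor(2)): buffer="wzlx" (len 4), cursors c1@2 c4@2 c2@3 c3@4, authorship ....
After op 3 (insert('k')): buffer="wzkklkxk" (len 8), cursors c1@4 c4@4 c2@6 c3@8, authorship ..14.2.3
After op 4 (insert('t')): buffer="wzkkttlktxkt" (len 12), cursors c1@6 c4@6 c2@9 c3@12, authorship ..1414.22.33
After op 5 (delete): buffer="wzkklkxk" (len 8), cursors c1@4 c4@4 c2@6 c3@8, authorship ..14.2.3
After op 6 (move_left): buffer="wzkklkxk" (len 8), cursors c1@3 c4@3 c2@5 c3@7, authorship ..14.2.3

Answer: 3 5 7 3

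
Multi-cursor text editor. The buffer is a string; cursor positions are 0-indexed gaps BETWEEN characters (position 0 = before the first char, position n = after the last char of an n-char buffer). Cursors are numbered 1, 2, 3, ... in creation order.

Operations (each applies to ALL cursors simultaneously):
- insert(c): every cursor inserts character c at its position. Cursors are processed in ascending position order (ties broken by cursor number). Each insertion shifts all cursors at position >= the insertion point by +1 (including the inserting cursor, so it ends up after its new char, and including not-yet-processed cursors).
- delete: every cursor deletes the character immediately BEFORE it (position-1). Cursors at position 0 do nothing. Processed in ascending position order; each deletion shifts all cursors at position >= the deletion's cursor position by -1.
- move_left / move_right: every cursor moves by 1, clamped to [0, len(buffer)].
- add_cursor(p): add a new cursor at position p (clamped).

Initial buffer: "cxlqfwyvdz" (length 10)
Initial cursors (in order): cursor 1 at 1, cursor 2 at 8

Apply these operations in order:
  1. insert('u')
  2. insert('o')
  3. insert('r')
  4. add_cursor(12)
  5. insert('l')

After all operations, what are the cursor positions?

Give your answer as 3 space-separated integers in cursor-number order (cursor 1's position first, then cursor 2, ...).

Answer: 5 17 14

Derivation:
After op 1 (insert('u')): buffer="cuxlqfwyvudz" (len 12), cursors c1@2 c2@10, authorship .1.......2..
After op 2 (insert('o')): buffer="cuoxlqfwyvuodz" (len 14), cursors c1@3 c2@12, authorship .11.......22..
After op 3 (insert('r')): buffer="cuorxlqfwyvuordz" (len 16), cursors c1@4 c2@14, authorship .111.......222..
After op 4 (add_cursor(12)): buffer="cuorxlqfwyvuordz" (len 16), cursors c1@4 c3@12 c2@14, authorship .111.......222..
After op 5 (insert('l')): buffer="cuorlxlqfwyvulorldz" (len 19), cursors c1@5 c3@14 c2@17, authorship .1111.......23222..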